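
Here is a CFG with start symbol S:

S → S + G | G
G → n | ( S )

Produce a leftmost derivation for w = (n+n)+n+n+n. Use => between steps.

S => S+G   [S → S + G]
S+G => S+G+G   [S → S + G]
S+G+G => S+G+G+G   [S → S + G]
S+G+G+G => G+G+G+G   [S → G]
G+G+G+G => (S)+G+G+G   [G → ( S )]
(S)+G+G+G => (S+G)+G+G+G   [S → S + G]
(S+G)+G+G+G => (G+G)+G+G+G   [S → G]
(G+G)+G+G+G => (n+G)+G+G+G   [G → n]
(n+G)+G+G+G => (n+n)+G+G+G   [G → n]
(n+n)+G+G+G => (n+n)+n+G+G   [G → n]
(n+n)+n+G+G => (n+n)+n+n+G   [G → n]
(n+n)+n+n+G => (n+n)+n+n+n   [G → n]

S => S+G => S+G+G => S+G+G+G => G+G+G+G => (S)+G+G+G => (S+G)+G+G+G => (G+G)+G+G+G => (n+G)+G+G+G => (n+n)+G+G+G => (n+n)+n+G+G => (n+n)+n+n+G => (n+n)+n+n+n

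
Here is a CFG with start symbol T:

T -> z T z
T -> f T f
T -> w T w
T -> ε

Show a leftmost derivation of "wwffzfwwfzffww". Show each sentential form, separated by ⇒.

T ⇒ wTw ⇒ wwTww ⇒ wwfTfww ⇒ wwffTffww ⇒ wwffzTzffww ⇒ wwffzfTfzffww ⇒ wwffzfwTwfzffww ⇒ wwffzfwwfzffww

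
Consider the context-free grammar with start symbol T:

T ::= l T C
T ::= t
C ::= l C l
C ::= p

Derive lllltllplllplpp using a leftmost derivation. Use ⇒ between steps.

T ⇒ lTC ⇒ llTCC ⇒ lllTCCC ⇒ llllTCCCC ⇒ lllltCCCC ⇒ lllltlClCCC ⇒ lllltllCllCCC ⇒ lllltllpllCCC ⇒ lllltllplllClCC ⇒ lllltllplllplCC ⇒ lllltllplllplpC ⇒ lllltllplllplpp

T ⇒ lTC   [T ::= l T C]
lTC ⇒ llTCC   [T ::= l T C]
llTCC ⇒ lllTCCC   [T ::= l T C]
lllTCCC ⇒ llllTCCCC   [T ::= l T C]
llllTCCCC ⇒ lllltCCCC   [T ::= t]
lllltCCCC ⇒ lllltlClCCC   [C ::= l C l]
lllltlClCCC ⇒ lllltllCllCCC   [C ::= l C l]
lllltllCllCCC ⇒ lllltllpllCCC   [C ::= p]
lllltllpllCCC ⇒ lllltllplllClCC   [C ::= l C l]
lllltllplllClCC ⇒ lllltllplllplCC   [C ::= p]
lllltllplllplCC ⇒ lllltllplllplpC   [C ::= p]
lllltllplllplpC ⇒ lllltllplllplpp   [C ::= p]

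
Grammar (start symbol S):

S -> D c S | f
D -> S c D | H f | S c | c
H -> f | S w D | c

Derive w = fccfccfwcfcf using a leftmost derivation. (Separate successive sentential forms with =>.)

S => DcS => HfcS => SwDfcS => DcSwDfcS => SccSwDfcS => DcSccSwDfcS => SccSccSwDfcS => fccSccSwDfcS => fccfccSwDfcS => fccfccfwDfcS => fccfccfwcfcS => fccfccfwcfcf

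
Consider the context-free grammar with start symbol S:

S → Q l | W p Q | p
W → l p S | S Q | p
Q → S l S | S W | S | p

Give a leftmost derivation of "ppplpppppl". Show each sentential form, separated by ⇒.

S ⇒ Ql ⇒ Sl ⇒ WpQl ⇒ ppQl ⇒ ppSWl ⇒ pppWl ⇒ pppSQl ⇒ pppWpQQl ⇒ ppplpSpQQl ⇒ ppplpppQQl ⇒ ppplppppQl ⇒ ppplpppppl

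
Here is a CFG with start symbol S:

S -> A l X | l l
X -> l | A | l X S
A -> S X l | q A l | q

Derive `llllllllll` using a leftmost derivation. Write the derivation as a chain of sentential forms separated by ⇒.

S ⇒ AlX   [S -> A l X]
AlX ⇒ SXllX   [A -> S X l]
SXllX ⇒ AlXXllX   [S -> A l X]
AlXXllX ⇒ SXllXXllX   [A -> S X l]
SXllXXllX ⇒ llXllXXllX   [S -> l l]
llXllXXllX ⇒ lllllXXllX   [X -> l]
lllllXXllX ⇒ llllllXllX   [X -> l]
llllllXllX ⇒ lllllllllX   [X -> l]
lllllllllX ⇒ llllllllll   [X -> l]

S ⇒ AlX ⇒ SXllX ⇒ AlXXllX ⇒ SXllXXllX ⇒ llXllXXllX ⇒ lllllXXllX ⇒ llllllXllX ⇒ lllllllllX ⇒ llllllllll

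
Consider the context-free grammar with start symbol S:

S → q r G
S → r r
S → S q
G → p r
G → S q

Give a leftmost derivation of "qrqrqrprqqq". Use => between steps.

S => qrG => qrSq => qrSqq => qrqrGqq => qrqrSqqq => qrqrqrGqqq => qrqrqrprqqq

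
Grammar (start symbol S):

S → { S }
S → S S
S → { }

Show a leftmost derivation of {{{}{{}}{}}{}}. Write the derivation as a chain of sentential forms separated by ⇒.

S ⇒ {S}   [S → { S }]
{S} ⇒ {SS}   [S → S S]
{SS} ⇒ {{S}S}   [S → { S }]
{{S}S} ⇒ {{SS}S}   [S → S S]
{{SS}S} ⇒ {{{}S}S}   [S → { }]
{{{}S}S} ⇒ {{{}SS}S}   [S → S S]
{{{}SS}S} ⇒ {{{}{S}S}S}   [S → { S }]
{{{}{S}S}S} ⇒ {{{}{{}}S}S}   [S → { }]
{{{}{{}}S}S} ⇒ {{{}{{}}{}}S}   [S → { }]
{{{}{{}}{}}S} ⇒ {{{}{{}}{}}{}}   [S → { }]

S ⇒ {S} ⇒ {SS} ⇒ {{S}S} ⇒ {{SS}S} ⇒ {{{}S}S} ⇒ {{{}SS}S} ⇒ {{{}{S}S}S} ⇒ {{{}{{}}S}S} ⇒ {{{}{{}}{}}S} ⇒ {{{}{{}}{}}{}}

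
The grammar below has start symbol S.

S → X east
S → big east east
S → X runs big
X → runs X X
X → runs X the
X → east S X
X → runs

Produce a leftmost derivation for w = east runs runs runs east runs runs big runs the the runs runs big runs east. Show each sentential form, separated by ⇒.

S ⇒ X east ⇒ east S X east ⇒ east X runs big X east ⇒ east runs X X runs big X east ⇒ east runs runs X the X runs big X east ⇒ east runs runs runs X the the X runs big X east ⇒ east runs runs runs east S X the the X runs big X east ⇒ east runs runs runs east X runs big X the the X runs big X east ⇒ east runs runs runs east runs runs big X the the X runs big X east ⇒ east runs runs runs east runs runs big runs the the X runs big X east ⇒ east runs runs runs east runs runs big runs the the runs runs big X east ⇒ east runs runs runs east runs runs big runs the the runs runs big runs east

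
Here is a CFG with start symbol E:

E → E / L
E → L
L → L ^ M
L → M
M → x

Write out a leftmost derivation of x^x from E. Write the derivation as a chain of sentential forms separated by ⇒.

E ⇒ L ⇒ L^M ⇒ M^M ⇒ x^M ⇒ x^x

E ⇒ L   [E → L]
L ⇒ L^M   [L → L ^ M]
L^M ⇒ M^M   [L → M]
M^M ⇒ x^M   [M → x]
x^M ⇒ x^x   [M → x]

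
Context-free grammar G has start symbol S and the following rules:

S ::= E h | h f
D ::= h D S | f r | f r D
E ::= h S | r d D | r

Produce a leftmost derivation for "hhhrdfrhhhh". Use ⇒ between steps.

S ⇒ Eh ⇒ hSh ⇒ hEhh ⇒ hhShh ⇒ hhEhhh ⇒ hhhShhh ⇒ hhhEhhhh ⇒ hhhrdDhhhh ⇒ hhhrdfrhhhh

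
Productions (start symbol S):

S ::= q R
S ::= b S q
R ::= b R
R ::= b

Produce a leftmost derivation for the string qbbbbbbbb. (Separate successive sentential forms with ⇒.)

S⇒qR⇒qbR⇒qbbR⇒qbbbR⇒qbbbbR⇒qbbbbbR⇒qbbbbbbR⇒qbbbbbbbR⇒qbbbbbbbb

S ⇒ qR   [S ::= q R]
qR ⇒ qbR   [R ::= b R]
qbR ⇒ qbbR   [R ::= b R]
qbbR ⇒ qbbbR   [R ::= b R]
qbbbR ⇒ qbbbbR   [R ::= b R]
qbbbbR ⇒ qbbbbbR   [R ::= b R]
qbbbbbR ⇒ qbbbbbbR   [R ::= b R]
qbbbbbbR ⇒ qbbbbbbbR   [R ::= b R]
qbbbbbbbR ⇒ qbbbbbbbb   [R ::= b]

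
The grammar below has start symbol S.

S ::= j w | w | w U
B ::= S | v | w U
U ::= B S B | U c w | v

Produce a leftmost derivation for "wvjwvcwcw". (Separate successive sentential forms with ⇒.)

S ⇒ wU   [S ::= w U]
wU ⇒ wUcw   [U ::= U c w]
wUcw ⇒ wUcwcw   [U ::= U c w]
wUcwcw ⇒ wBSBcwcw   [U ::= B S B]
wBSBcwcw ⇒ wvSBcwcw   [B ::= v]
wvSBcwcw ⇒ wvjwBcwcw   [S ::= j w]
wvjwBcwcw ⇒ wvjwvcwcw   [B ::= v]

S ⇒ wU ⇒ wUcw ⇒ wUcwcw ⇒ wBSBcwcw ⇒ wvSBcwcw ⇒ wvjwBcwcw ⇒ wvjwvcwcw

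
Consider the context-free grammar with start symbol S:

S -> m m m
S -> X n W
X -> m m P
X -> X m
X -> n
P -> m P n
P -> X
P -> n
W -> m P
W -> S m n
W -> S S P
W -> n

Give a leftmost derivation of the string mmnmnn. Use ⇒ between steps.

S⇒XnW⇒mmPnW⇒mmXnW⇒mmXmnW⇒mmnmnW⇒mmnmnn

S ⇒ XnW   [S -> X n W]
XnW ⇒ mmPnW   [X -> m m P]
mmPnW ⇒ mmXnW   [P -> X]
mmXnW ⇒ mmXmnW   [X -> X m]
mmXmnW ⇒ mmnmnW   [X -> n]
mmnmnW ⇒ mmnmnn   [W -> n]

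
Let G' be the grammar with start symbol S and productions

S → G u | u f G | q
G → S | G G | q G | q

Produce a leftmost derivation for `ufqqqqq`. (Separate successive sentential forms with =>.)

S => ufG => ufGG => ufGGG => ufGGGG => ufGGGGG => ufqGGGG => ufqqGGG => ufqqqGG => ufqqqqG => ufqqqqq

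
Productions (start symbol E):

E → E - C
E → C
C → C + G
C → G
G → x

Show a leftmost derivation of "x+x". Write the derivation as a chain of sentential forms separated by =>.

E => C => C+G => G+G => x+G => x+x

E => C   [E → C]
C => C+G   [C → C + G]
C+G => G+G   [C → G]
G+G => x+G   [G → x]
x+G => x+x   [G → x]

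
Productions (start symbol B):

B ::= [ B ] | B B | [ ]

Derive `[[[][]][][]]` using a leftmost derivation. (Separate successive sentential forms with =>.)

B => [B] => [BB] => [[B]B] => [[BB]B] => [[[]B]B] => [[[][]]B] => [[[][]]BB] => [[[][]][]B] => [[[][]][][]]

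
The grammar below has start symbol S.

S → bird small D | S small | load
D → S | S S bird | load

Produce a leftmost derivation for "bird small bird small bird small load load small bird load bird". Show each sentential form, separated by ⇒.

S ⇒ bird small D ⇒ bird small S S bird ⇒ bird small bird small D S bird ⇒ bird small bird small S S bird ⇒ bird small bird small bird small D S bird ⇒ bird small bird small bird small S S bird S bird ⇒ bird small bird small bird small load S bird S bird ⇒ bird small bird small bird small load S small bird S bird ⇒ bird small bird small bird small load load small bird S bird ⇒ bird small bird small bird small load load small bird load bird

S ⇒ bird small D   [S → bird small D]
bird small D ⇒ bird small S S bird   [D → S S bird]
bird small S S bird ⇒ bird small bird small D S bird   [S → bird small D]
bird small bird small D S bird ⇒ bird small bird small S S bird   [D → S]
bird small bird small S S bird ⇒ bird small bird small bird small D S bird   [S → bird small D]
bird small bird small bird small D S bird ⇒ bird small bird small bird small S S bird S bird   [D → S S bird]
bird small bird small bird small S S bird S bird ⇒ bird small bird small bird small load S bird S bird   [S → load]
bird small bird small bird small load S bird S bird ⇒ bird small bird small bird small load S small bird S bird   [S → S small]
bird small bird small bird small load S small bird S bird ⇒ bird small bird small bird small load load small bird S bird   [S → load]
bird small bird small bird small load load small bird S bird ⇒ bird small bird small bird small load load small bird load bird   [S → load]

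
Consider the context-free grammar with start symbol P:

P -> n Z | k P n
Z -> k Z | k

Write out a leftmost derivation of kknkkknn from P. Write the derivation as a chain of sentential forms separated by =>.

P => kPn   [P -> k P n]
kPn => kkPnn   [P -> k P n]
kkPnn => kknZnn   [P -> n Z]
kknZnn => kknkZnn   [Z -> k Z]
kknkZnn => kknkkZnn   [Z -> k Z]
kknkkZnn => kknkkknn   [Z -> k]

P => kPn => kkPnn => kknZnn => kknkZnn => kknkkZnn => kknkkknn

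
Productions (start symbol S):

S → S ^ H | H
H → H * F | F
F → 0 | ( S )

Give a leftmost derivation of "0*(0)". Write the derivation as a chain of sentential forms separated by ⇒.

S ⇒ H ⇒ H*F ⇒ F*F ⇒ 0*F ⇒ 0*(S) ⇒ 0*(H) ⇒ 0*(F) ⇒ 0*(0)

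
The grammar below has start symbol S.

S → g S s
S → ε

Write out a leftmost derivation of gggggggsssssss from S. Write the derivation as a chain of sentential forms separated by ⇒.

S ⇒ gSs   [S → g S s]
gSs ⇒ ggSss   [S → g S s]
ggSss ⇒ gggSsss   [S → g S s]
gggSsss ⇒ ggggSssss   [S → g S s]
ggggSssss ⇒ gggggSsssss   [S → g S s]
gggggSsssss ⇒ ggggggSssssss   [S → g S s]
ggggggSssssss ⇒ gggggggSsssssss   [S → g S s]
gggggggSsssssss ⇒ gggggggsssssss   [S → ε]

S ⇒ gSs ⇒ ggSss ⇒ gggSsss ⇒ ggggSssss ⇒ gggggSsssss ⇒ ggggggSssssss ⇒ gggggggSsssssss ⇒ gggggggsssssss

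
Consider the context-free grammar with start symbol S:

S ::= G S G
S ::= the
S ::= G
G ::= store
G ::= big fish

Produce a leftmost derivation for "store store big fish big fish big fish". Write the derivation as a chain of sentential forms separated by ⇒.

S ⇒ G S G   [S ::= G S G]
G S G ⇒ store S G   [G ::= store]
store S G ⇒ store G S G G   [S ::= G S G]
store G S G G ⇒ store store S G G   [G ::= store]
store store S G G ⇒ store store G G G   [S ::= G]
store store G G G ⇒ store store big fish G G   [G ::= big fish]
store store big fish G G ⇒ store store big fish big fish G   [G ::= big fish]
store store big fish big fish G ⇒ store store big fish big fish big fish   [G ::= big fish]

S ⇒ G S G ⇒ store S G ⇒ store G S G G ⇒ store store S G G ⇒ store store G G G ⇒ store store big fish G G ⇒ store store big fish big fish G ⇒ store store big fish big fish big fish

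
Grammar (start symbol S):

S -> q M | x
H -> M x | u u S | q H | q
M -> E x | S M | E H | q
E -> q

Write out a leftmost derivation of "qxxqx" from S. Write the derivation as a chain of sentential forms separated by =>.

S=>qM=>qSM=>qxM=>qxSM=>qxxM=>qxxEx=>qxxqx

S => qM   [S -> q M]
qM => qSM   [M -> S M]
qSM => qxM   [S -> x]
qxM => qxSM   [M -> S M]
qxSM => qxxM   [S -> x]
qxxM => qxxEx   [M -> E x]
qxxEx => qxxqx   [E -> q]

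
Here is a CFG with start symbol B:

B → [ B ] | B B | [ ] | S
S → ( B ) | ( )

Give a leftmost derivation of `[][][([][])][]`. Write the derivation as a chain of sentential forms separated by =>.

B => BB   [B → B B]
BB => []B   [B → [ ]]
[]B => []BB   [B → B B]
[]BB => [][]B   [B → [ ]]
[][]B => [][]BB   [B → B B]
[][]BB => [][][B]B   [B → [ B ]]
[][][B]B => [][][S]B   [B → S]
[][][S]B => [][][(B)]B   [S → ( B )]
[][][(B)]B => [][][(BB)]B   [B → B B]
[][][(BB)]B => [][][([]B)]B   [B → [ ]]
[][][([]B)]B => [][][([][])]B   [B → [ ]]
[][][([][])]B => [][][([][])][]   [B → [ ]]

B=>BB=>[]B=>[]BB=>[][]B=>[][]BB=>[][][B]B=>[][][S]B=>[][][(B)]B=>[][][(BB)]B=>[][][([]B)]B=>[][][([][])]B=>[][][([][])][]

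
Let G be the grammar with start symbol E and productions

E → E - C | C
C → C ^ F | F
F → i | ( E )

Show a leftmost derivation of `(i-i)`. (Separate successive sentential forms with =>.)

E => C   [E → C]
C => F   [C → F]
F => (E)   [F → ( E )]
(E) => (E-C)   [E → E - C]
(E-C) => (C-C)   [E → C]
(C-C) => (F-C)   [C → F]
(F-C) => (i-C)   [F → i]
(i-C) => (i-F)   [C → F]
(i-F) => (i-i)   [F → i]

E => C => F => (E) => (E-C) => (C-C) => (F-C) => (i-C) => (i-F) => (i-i)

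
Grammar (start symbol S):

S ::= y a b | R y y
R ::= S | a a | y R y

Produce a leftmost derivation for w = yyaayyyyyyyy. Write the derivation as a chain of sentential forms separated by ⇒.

S ⇒ Ryy   [S ::= R y y]
Ryy ⇒ yRyyy   [R ::= y R y]
yRyyy ⇒ ySyyy   [R ::= S]
ySyyy ⇒ yRyyyyy   [S ::= R y y]
yRyyyyy ⇒ ySyyyyy   [R ::= S]
ySyyyyy ⇒ yRyyyyyyy   [S ::= R y y]
yRyyyyyyy ⇒ yyRyyyyyyyy   [R ::= y R y]
yyRyyyyyyyy ⇒ yyaayyyyyyyy   [R ::= a a]

S⇒Ryy⇒yRyyy⇒ySyyy⇒yRyyyyy⇒ySyyyyy⇒yRyyyyyyy⇒yyRyyyyyyyy⇒yyaayyyyyyyy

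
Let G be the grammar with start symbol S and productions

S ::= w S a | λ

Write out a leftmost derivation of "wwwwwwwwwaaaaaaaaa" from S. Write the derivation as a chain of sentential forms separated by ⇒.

S⇒wSa⇒wwSaa⇒wwwSaaa⇒wwwwSaaaa⇒wwwwwSaaaaa⇒wwwwwwSaaaaaa⇒wwwwwwwSaaaaaaa⇒wwwwwwwwSaaaaaaaa⇒wwwwwwwwwSaaaaaaaaa⇒wwwwwwwwwaaaaaaaaa

S ⇒ wSa   [S ::= w S a]
wSa ⇒ wwSaa   [S ::= w S a]
wwSaa ⇒ wwwSaaa   [S ::= w S a]
wwwSaaa ⇒ wwwwSaaaa   [S ::= w S a]
wwwwSaaaa ⇒ wwwwwSaaaaa   [S ::= w S a]
wwwwwSaaaaa ⇒ wwwwwwSaaaaaa   [S ::= w S a]
wwwwwwSaaaaaa ⇒ wwwwwwwSaaaaaaa   [S ::= w S a]
wwwwwwwSaaaaaaa ⇒ wwwwwwwwSaaaaaaaa   [S ::= w S a]
wwwwwwwwSaaaaaaaa ⇒ wwwwwwwwwSaaaaaaaaa   [S ::= w S a]
wwwwwwwwwSaaaaaaaaa ⇒ wwwwwwwwwaaaaaaaaa   [S ::= λ]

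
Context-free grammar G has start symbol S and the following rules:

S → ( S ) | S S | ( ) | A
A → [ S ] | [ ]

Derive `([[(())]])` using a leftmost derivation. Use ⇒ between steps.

S⇒(S)⇒(A)⇒([S])⇒([A])⇒([[S]])⇒([[(S)]])⇒([[(())]])

S ⇒ (S)   [S → ( S )]
(S) ⇒ (A)   [S → A]
(A) ⇒ ([S])   [A → [ S ]]
([S]) ⇒ ([A])   [S → A]
([A]) ⇒ ([[S]])   [A → [ S ]]
([[S]]) ⇒ ([[(S)]])   [S → ( S )]
([[(S)]]) ⇒ ([[(())]])   [S → ( )]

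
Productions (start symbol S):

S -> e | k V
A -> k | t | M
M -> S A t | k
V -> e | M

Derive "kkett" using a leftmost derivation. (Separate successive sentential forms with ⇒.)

S ⇒ kV ⇒ kM ⇒ kSAt ⇒ kkVAt ⇒ kkeAt ⇒ kkett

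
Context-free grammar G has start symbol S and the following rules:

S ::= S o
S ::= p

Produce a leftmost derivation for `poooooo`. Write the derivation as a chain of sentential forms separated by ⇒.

S⇒So⇒Soo⇒Sooo⇒Soooo⇒Sooooo⇒Soooooo⇒poooooo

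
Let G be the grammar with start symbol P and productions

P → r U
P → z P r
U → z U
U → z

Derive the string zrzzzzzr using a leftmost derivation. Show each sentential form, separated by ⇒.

P ⇒ zPr ⇒ zrUr ⇒ zrzUr ⇒ zrzzUr ⇒ zrzzzUr ⇒ zrzzzzUr ⇒ zrzzzzzr

P ⇒ zPr   [P → z P r]
zPr ⇒ zrUr   [P → r U]
zrUr ⇒ zrzUr   [U → z U]
zrzUr ⇒ zrzzUr   [U → z U]
zrzzUr ⇒ zrzzzUr   [U → z U]
zrzzzUr ⇒ zrzzzzUr   [U → z U]
zrzzzzUr ⇒ zrzzzzzr   [U → z]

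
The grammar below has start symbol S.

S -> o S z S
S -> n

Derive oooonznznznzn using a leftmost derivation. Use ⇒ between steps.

S ⇒ oSzS ⇒ ooSzSzS ⇒ oooSzSzSzS ⇒ ooooSzSzSzSzS ⇒ oooonzSzSzSzS ⇒ oooonznzSzSzS ⇒ oooonznznzSzS ⇒ oooonznznznzS ⇒ oooonznznznzn

S ⇒ oSzS   [S -> o S z S]
oSzS ⇒ ooSzSzS   [S -> o S z S]
ooSzSzS ⇒ oooSzSzSzS   [S -> o S z S]
oooSzSzSzS ⇒ ooooSzSzSzSzS   [S -> o S z S]
ooooSzSzSzSzS ⇒ oooonzSzSzSzS   [S -> n]
oooonzSzSzSzS ⇒ oooonznzSzSzS   [S -> n]
oooonznzSzSzS ⇒ oooonznznzSzS   [S -> n]
oooonznznzSzS ⇒ oooonznznznzS   [S -> n]
oooonznznznzS ⇒ oooonznznznzn   [S -> n]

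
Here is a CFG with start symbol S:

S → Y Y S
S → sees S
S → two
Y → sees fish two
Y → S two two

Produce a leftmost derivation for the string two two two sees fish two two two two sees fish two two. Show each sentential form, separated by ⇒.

S ⇒ Y Y S ⇒ S two two Y S ⇒ Y Y S two two Y S ⇒ S two two Y S two two Y S ⇒ two two two Y S two two Y S ⇒ two two two sees fish two S two two Y S ⇒ two two two sees fish two two two two Y S ⇒ two two two sees fish two two two two sees fish two S ⇒ two two two sees fish two two two two sees fish two two

S ⇒ Y Y S   [S → Y Y S]
Y Y S ⇒ S two two Y S   [Y → S two two]
S two two Y S ⇒ Y Y S two two Y S   [S → Y Y S]
Y Y S two two Y S ⇒ S two two Y S two two Y S   [Y → S two two]
S two two Y S two two Y S ⇒ two two two Y S two two Y S   [S → two]
two two two Y S two two Y S ⇒ two two two sees fish two S two two Y S   [Y → sees fish two]
two two two sees fish two S two two Y S ⇒ two two two sees fish two two two two Y S   [S → two]
two two two sees fish two two two two Y S ⇒ two two two sees fish two two two two sees fish two S   [Y → sees fish two]
two two two sees fish two two two two sees fish two S ⇒ two two two sees fish two two two two sees fish two two   [S → two]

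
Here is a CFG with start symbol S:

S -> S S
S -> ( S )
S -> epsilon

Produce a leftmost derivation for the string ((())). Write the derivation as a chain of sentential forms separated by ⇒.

S ⇒ (S) ⇒ (SS) ⇒ ((S)S) ⇒ (((S))S) ⇒ ((())S) ⇒ ((()))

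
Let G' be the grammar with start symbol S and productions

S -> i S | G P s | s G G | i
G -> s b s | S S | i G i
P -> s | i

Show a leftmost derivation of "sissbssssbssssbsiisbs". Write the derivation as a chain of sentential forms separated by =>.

S=>sGG=>siGiG=>siSSiG=>sisGGSiG=>sisSSGSiG=>sisGPsSGSiG=>sissbsPsSGSiG=>sissbsssSGSiG=>sissbsssGPsGSiG=>sissbssssbsPsGSiG=>sissbssssbsssGSiG=>sissbssssbssssbsSiG=>sissbssssbssssbsiiG=>sissbssssbssssbsiisbs

S => sGG   [S -> s G G]
sGG => siGiG   [G -> i G i]
siGiG => siSSiG   [G -> S S]
siSSiG => sisGGSiG   [S -> s G G]
sisGGSiG => sisSSGSiG   [G -> S S]
sisSSGSiG => sisGPsSGSiG   [S -> G P s]
sisGPsSGSiG => sissbsPsSGSiG   [G -> s b s]
sissbsPsSGSiG => sissbsssSGSiG   [P -> s]
sissbsssSGSiG => sissbsssGPsGSiG   [S -> G P s]
sissbsssGPsGSiG => sissbssssbsPsGSiG   [G -> s b s]
sissbssssbsPsGSiG => sissbssssbsssGSiG   [P -> s]
sissbssssbsssGSiG => sissbssssbssssbsSiG   [G -> s b s]
sissbssssbssssbsSiG => sissbssssbssssbsiiG   [S -> i]
sissbssssbssssbsiiG => sissbssssbssssbsiisbs   [G -> s b s]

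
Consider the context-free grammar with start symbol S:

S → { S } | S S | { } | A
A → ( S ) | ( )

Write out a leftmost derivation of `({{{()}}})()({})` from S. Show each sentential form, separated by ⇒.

S ⇒ SS ⇒ SSS ⇒ ASS ⇒ (S)SS ⇒ ({S})SS ⇒ ({{S}})SS ⇒ ({{{S}}})SS ⇒ ({{{A}}})SS ⇒ ({{{()}}})SS ⇒ ({{{()}}})AS ⇒ ({{{()}}})()S ⇒ ({{{()}}})()A ⇒ ({{{()}}})()(S) ⇒ ({{{()}}})()({})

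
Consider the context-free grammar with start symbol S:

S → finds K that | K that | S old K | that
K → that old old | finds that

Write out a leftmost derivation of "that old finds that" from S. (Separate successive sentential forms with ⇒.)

S ⇒ S old K   [S → S old K]
S old K ⇒ that old K   [S → that]
that old K ⇒ that old finds that   [K → finds that]

S ⇒ S old K ⇒ that old K ⇒ that old finds that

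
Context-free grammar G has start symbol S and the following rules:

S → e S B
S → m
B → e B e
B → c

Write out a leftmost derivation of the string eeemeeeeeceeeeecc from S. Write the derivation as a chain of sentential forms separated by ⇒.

S ⇒ eSB   [S → e S B]
eSB ⇒ eeSBB   [S → e S B]
eeSBB ⇒ eeeSBBB   [S → e S B]
eeeSBBB ⇒ eeemBBB   [S → m]
eeemBBB ⇒ eeemeBeBB   [B → e B e]
eeemeBeBB ⇒ eeemeeBeeBB   [B → e B e]
eeemeeBeeBB ⇒ eeemeeeBeeeBB   [B → e B e]
eeemeeeBeeeBB ⇒ eeemeeeeBeeeeBB   [B → e B e]
eeemeeeeBeeeeBB ⇒ eeemeeeeeBeeeeeBB   [B → e B e]
eeemeeeeeBeeeeeBB ⇒ eeemeeeeeceeeeeBB   [B → c]
eeemeeeeeceeeeeBB ⇒ eeemeeeeeceeeeecB   [B → c]
eeemeeeeeceeeeecB ⇒ eeemeeeeeceeeeecc   [B → c]

S⇒eSB⇒eeSBB⇒eeeSBBB⇒eeemBBB⇒eeemeBeBB⇒eeemeeBeeBB⇒eeemeeeBeeeBB⇒eeemeeeeBeeeeBB⇒eeemeeeeeBeeeeeBB⇒eeemeeeeeceeeeeBB⇒eeemeeeeeceeeeecB⇒eeemeeeeeceeeeecc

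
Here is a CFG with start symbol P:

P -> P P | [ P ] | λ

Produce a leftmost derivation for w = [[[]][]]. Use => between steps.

P => [P] => [PP] => [[P]P] => [[[P]]P] => [[[]]P] => [[[]][P]] => [[[]][]]

P => [P]   [P -> [ P ]]
[P] => [PP]   [P -> P P]
[PP] => [[P]P]   [P -> [ P ]]
[[P]P] => [[[P]]P]   [P -> [ P ]]
[[[P]]P] => [[[]]P]   [P -> λ]
[[[]]P] => [[[]][P]]   [P -> [ P ]]
[[[]][P]] => [[[]][]]   [P -> λ]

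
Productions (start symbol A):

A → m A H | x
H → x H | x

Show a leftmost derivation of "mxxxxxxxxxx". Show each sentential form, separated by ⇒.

A⇒mAH⇒mxH⇒mxxH⇒mxxxH⇒mxxxxH⇒mxxxxxH⇒mxxxxxxH⇒mxxxxxxxH⇒mxxxxxxxxH⇒mxxxxxxxxxH⇒mxxxxxxxxxx

A ⇒ mAH   [A → m A H]
mAH ⇒ mxH   [A → x]
mxH ⇒ mxxH   [H → x H]
mxxH ⇒ mxxxH   [H → x H]
mxxxH ⇒ mxxxxH   [H → x H]
mxxxxH ⇒ mxxxxxH   [H → x H]
mxxxxxH ⇒ mxxxxxxH   [H → x H]
mxxxxxxH ⇒ mxxxxxxxH   [H → x H]
mxxxxxxxH ⇒ mxxxxxxxxH   [H → x H]
mxxxxxxxxH ⇒ mxxxxxxxxxH   [H → x H]
mxxxxxxxxxH ⇒ mxxxxxxxxxx   [H → x]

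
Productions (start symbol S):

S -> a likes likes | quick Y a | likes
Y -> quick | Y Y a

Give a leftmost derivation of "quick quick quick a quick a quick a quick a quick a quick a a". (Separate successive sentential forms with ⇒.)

S ⇒ quick Y a ⇒ quick Y Y a a ⇒ quick Y Y a Y a a ⇒ quick Y Y a Y a Y a a ⇒ quick Y Y a Y a Y a Y a a ⇒ quick Y Y a Y a Y a Y a Y a a ⇒ quick Y Y a Y a Y a Y a Y a Y a a ⇒ quick quick Y a Y a Y a Y a Y a Y a a ⇒ quick quick quick a Y a Y a Y a Y a Y a a ⇒ quick quick quick a quick a Y a Y a Y a Y a a ⇒ quick quick quick a quick a quick a Y a Y a Y a a ⇒ quick quick quick a quick a quick a quick a Y a Y a a ⇒ quick quick quick a quick a quick a quick a quick a Y a a ⇒ quick quick quick a quick a quick a quick a quick a quick a a

S ⇒ quick Y a   [S -> quick Y a]
quick Y a ⇒ quick Y Y a a   [Y -> Y Y a]
quick Y Y a a ⇒ quick Y Y a Y a a   [Y -> Y Y a]
quick Y Y a Y a a ⇒ quick Y Y a Y a Y a a   [Y -> Y Y a]
quick Y Y a Y a Y a a ⇒ quick Y Y a Y a Y a Y a a   [Y -> Y Y a]
quick Y Y a Y a Y a Y a a ⇒ quick Y Y a Y a Y a Y a Y a a   [Y -> Y Y a]
quick Y Y a Y a Y a Y a Y a a ⇒ quick Y Y a Y a Y a Y a Y a Y a a   [Y -> Y Y a]
quick Y Y a Y a Y a Y a Y a Y a a ⇒ quick quick Y a Y a Y a Y a Y a Y a a   [Y -> quick]
quick quick Y a Y a Y a Y a Y a Y a a ⇒ quick quick quick a Y a Y a Y a Y a Y a a   [Y -> quick]
quick quick quick a Y a Y a Y a Y a Y a a ⇒ quick quick quick a quick a Y a Y a Y a Y a a   [Y -> quick]
quick quick quick a quick a Y a Y a Y a Y a a ⇒ quick quick quick a quick a quick a Y a Y a Y a a   [Y -> quick]
quick quick quick a quick a quick a Y a Y a Y a a ⇒ quick quick quick a quick a quick a quick a Y a Y a a   [Y -> quick]
quick quick quick a quick a quick a quick a Y a Y a a ⇒ quick quick quick a quick a quick a quick a quick a Y a a   [Y -> quick]
quick quick quick a quick a quick a quick a quick a Y a a ⇒ quick quick quick a quick a quick a quick a quick a quick a a   [Y -> quick]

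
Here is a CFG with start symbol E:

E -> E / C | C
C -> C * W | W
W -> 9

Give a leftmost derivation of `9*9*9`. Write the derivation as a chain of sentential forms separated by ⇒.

E ⇒ C   [E -> C]
C ⇒ C*W   [C -> C * W]
C*W ⇒ C*W*W   [C -> C * W]
C*W*W ⇒ W*W*W   [C -> W]
W*W*W ⇒ 9*W*W   [W -> 9]
9*W*W ⇒ 9*9*W   [W -> 9]
9*9*W ⇒ 9*9*9   [W -> 9]

E ⇒ C ⇒ C*W ⇒ C*W*W ⇒ W*W*W ⇒ 9*W*W ⇒ 9*9*W ⇒ 9*9*9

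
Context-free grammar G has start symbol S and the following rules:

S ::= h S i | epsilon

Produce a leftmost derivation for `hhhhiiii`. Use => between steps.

S => hSi => hhSii => hhhSiii => hhhhSiiii => hhhhiiii

S => hSi   [S ::= h S i]
hSi => hhSii   [S ::= h S i]
hhSii => hhhSiii   [S ::= h S i]
hhhSiii => hhhhSiiii   [S ::= h S i]
hhhhSiiii => hhhhiiii   [S ::= epsilon]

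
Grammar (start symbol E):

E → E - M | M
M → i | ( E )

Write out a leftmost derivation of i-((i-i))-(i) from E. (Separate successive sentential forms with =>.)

E => E-M => E-M-M => M-M-M => i-M-M => i-(E)-M => i-(M)-M => i-((E))-M => i-((E-M))-M => i-((M-M))-M => i-((i-M))-M => i-((i-i))-M => i-((i-i))-(E) => i-((i-i))-(M) => i-((i-i))-(i)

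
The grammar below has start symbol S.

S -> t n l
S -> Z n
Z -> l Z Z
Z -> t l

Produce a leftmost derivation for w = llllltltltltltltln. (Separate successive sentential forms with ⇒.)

S ⇒ Zn   [S -> Z n]
Zn ⇒ lZZn   [Z -> l Z Z]
lZZn ⇒ llZZZn   [Z -> l Z Z]
llZZZn ⇒ lllZZZZn   [Z -> l Z Z]
lllZZZZn ⇒ llllZZZZZn   [Z -> l Z Z]
llllZZZZZn ⇒ lllllZZZZZZn   [Z -> l Z Z]
lllllZZZZZZn ⇒ llllltlZZZZZn   [Z -> t l]
llllltlZZZZZn ⇒ llllltltlZZZZn   [Z -> t l]
llllltltlZZZZn ⇒ llllltltltlZZZn   [Z -> t l]
llllltltltlZZZn ⇒ llllltltltltlZZn   [Z -> t l]
llllltltltltlZZn ⇒ llllltltltltltlZn   [Z -> t l]
llllltltltltltlZn ⇒ llllltltltltltltln   [Z -> t l]

S ⇒ Zn ⇒ lZZn ⇒ llZZZn ⇒ lllZZZZn ⇒ llllZZZZZn ⇒ lllllZZZZZZn ⇒ llllltlZZZZZn ⇒ llllltltlZZZZn ⇒ llllltltltlZZZn ⇒ llllltltltltlZZn ⇒ llllltltltltltlZn ⇒ llllltltltltltltln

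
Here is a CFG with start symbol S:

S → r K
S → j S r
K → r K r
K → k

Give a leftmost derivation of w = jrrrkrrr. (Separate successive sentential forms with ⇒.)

S ⇒ jSr ⇒ jrKr ⇒ jrrKrr ⇒ jrrrKrrr ⇒ jrrrkrrr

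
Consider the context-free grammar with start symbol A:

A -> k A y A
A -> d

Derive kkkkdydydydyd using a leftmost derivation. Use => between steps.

A => kAyA   [A -> k A y A]
kAyA => kkAyAyA   [A -> k A y A]
kkAyAyA => kkkAyAyAyA   [A -> k A y A]
kkkAyAyAyA => kkkkAyAyAyAyA   [A -> k A y A]
kkkkAyAyAyAyA => kkkkdyAyAyAyA   [A -> d]
kkkkdyAyAyAyA => kkkkdydyAyAyA   [A -> d]
kkkkdydyAyAyA => kkkkdydydyAyA   [A -> d]
kkkkdydydyAyA => kkkkdydydydyA   [A -> d]
kkkkdydydydyA => kkkkdydydydyd   [A -> d]

A => kAyA => kkAyAyA => kkkAyAyAyA => kkkkAyAyAyAyA => kkkkdyAyAyAyA => kkkkdydyAyAyA => kkkkdydydyAyA => kkkkdydydydyA => kkkkdydydydyd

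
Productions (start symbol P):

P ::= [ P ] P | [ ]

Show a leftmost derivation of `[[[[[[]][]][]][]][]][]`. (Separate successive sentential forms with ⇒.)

P ⇒ [P]P ⇒ [[P]P]P ⇒ [[[P]P]P]P ⇒ [[[[P]P]P]P]P ⇒ [[[[[P]P]P]P]P]P ⇒ [[[[[[]]P]P]P]P]P ⇒ [[[[[[]][]]P]P]P]P ⇒ [[[[[[]][]][]]P]P]P ⇒ [[[[[[]][]][]][]]P]P ⇒ [[[[[[]][]][]][]][]]P ⇒ [[[[[[]][]][]][]][]][]

P ⇒ [P]P   [P ::= [ P ] P]
[P]P ⇒ [[P]P]P   [P ::= [ P ] P]
[[P]P]P ⇒ [[[P]P]P]P   [P ::= [ P ] P]
[[[P]P]P]P ⇒ [[[[P]P]P]P]P   [P ::= [ P ] P]
[[[[P]P]P]P]P ⇒ [[[[[P]P]P]P]P]P   [P ::= [ P ] P]
[[[[[P]P]P]P]P]P ⇒ [[[[[[]]P]P]P]P]P   [P ::= [ ]]
[[[[[[]]P]P]P]P]P ⇒ [[[[[[]][]]P]P]P]P   [P ::= [ ]]
[[[[[[]][]]P]P]P]P ⇒ [[[[[[]][]][]]P]P]P   [P ::= [ ]]
[[[[[[]][]][]]P]P]P ⇒ [[[[[[]][]][]][]]P]P   [P ::= [ ]]
[[[[[[]][]][]][]]P]P ⇒ [[[[[[]][]][]][]][]]P   [P ::= [ ]]
[[[[[[]][]][]][]][]]P ⇒ [[[[[[]][]][]][]][]][]   [P ::= [ ]]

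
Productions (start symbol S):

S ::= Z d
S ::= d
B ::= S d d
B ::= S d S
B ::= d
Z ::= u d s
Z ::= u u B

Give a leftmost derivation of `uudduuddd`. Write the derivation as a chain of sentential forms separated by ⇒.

S ⇒ Zd   [S ::= Z d]
Zd ⇒ uuBd   [Z ::= u u B]
uuBd ⇒ uuSdSd   [B ::= S d S]
uuSdSd ⇒ uuddSd   [S ::= d]
uuddSd ⇒ uuddZdd   [S ::= Z d]
uuddZdd ⇒ uudduuBdd   [Z ::= u u B]
uudduuBdd ⇒ uudduuddd   [B ::= d]

S ⇒ Zd ⇒ uuBd ⇒ uuSdSd ⇒ uuddSd ⇒ uuddZdd ⇒ uudduuBdd ⇒ uudduuddd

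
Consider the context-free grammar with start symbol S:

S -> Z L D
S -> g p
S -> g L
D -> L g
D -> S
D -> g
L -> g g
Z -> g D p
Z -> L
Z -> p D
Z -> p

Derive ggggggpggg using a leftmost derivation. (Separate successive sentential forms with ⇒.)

S ⇒ ZLD ⇒ LLD ⇒ ggLD ⇒ ggggD ⇒ ggggS ⇒ ggggZLD ⇒ gggggDpLD ⇒ ggggggpLD ⇒ ggggggpggD ⇒ ggggggpggg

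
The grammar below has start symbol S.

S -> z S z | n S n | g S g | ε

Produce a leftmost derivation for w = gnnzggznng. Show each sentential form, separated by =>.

S => gSg   [S -> g S g]
gSg => gnSng   [S -> n S n]
gnSng => gnnSnng   [S -> n S n]
gnnSnng => gnnzSznng   [S -> z S z]
gnnzSznng => gnnzgSgznng   [S -> g S g]
gnnzgSgznng => gnnzggznng   [S -> ε]

S => gSg => gnSng => gnnSnng => gnnzSznng => gnnzgSgznng => gnnzggznng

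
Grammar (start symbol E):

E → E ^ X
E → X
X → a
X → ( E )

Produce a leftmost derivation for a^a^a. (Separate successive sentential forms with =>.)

E => E^X => E^X^X => X^X^X => a^X^X => a^a^X => a^a^a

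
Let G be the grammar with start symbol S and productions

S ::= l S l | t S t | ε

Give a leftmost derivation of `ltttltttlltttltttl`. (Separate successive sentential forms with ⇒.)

S ⇒ lSl ⇒ ltStl ⇒ lttSttl ⇒ ltttStttl ⇒ ltttlSltttl ⇒ ltttltStltttl ⇒ ltttlttSttltttl ⇒ ltttltttStttltttl ⇒ ltttltttlSltttltttl ⇒ ltttltttlltttltttl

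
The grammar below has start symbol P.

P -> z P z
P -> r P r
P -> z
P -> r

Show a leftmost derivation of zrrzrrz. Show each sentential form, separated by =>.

P=>zPz=>zrPrz=>zrrPrrz=>zrrzrrz

P => zPz   [P -> z P z]
zPz => zrPrz   [P -> r P r]
zrPrz => zrrPrrz   [P -> r P r]
zrrPrrz => zrrzrrz   [P -> z]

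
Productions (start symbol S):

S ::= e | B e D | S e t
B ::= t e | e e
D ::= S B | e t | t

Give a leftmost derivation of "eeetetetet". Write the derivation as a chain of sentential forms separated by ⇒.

S ⇒ Set   [S ::= S e t]
Set ⇒ Setet   [S ::= S e t]
Setet ⇒ Setetet   [S ::= S e t]
Setetet ⇒ BeDetetet   [S ::= B e D]
BeDetetet ⇒ eeeDetetet   [B ::= e e]
eeeDetetet ⇒ eeetetetet   [D ::= t]

S⇒Set⇒Setet⇒Setetet⇒BeDetetet⇒eeeDetetet⇒eeetetetet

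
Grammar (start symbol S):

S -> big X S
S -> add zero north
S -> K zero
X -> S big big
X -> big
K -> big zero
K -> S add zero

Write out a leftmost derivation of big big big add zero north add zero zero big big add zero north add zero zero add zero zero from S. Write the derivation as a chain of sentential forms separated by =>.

S => K zero => S add zero zero => big X S add zero zero => big big S add zero zero => big big K zero add zero zero => big big S add zero zero add zero zero => big big big X S add zero zero add zero zero => big big big S big big S add zero zero add zero zero => big big big K zero big big S add zero zero add zero zero => big big big S add zero zero big big S add zero zero add zero zero => big big big add zero north add zero zero big big S add zero zero add zero zero => big big big add zero north add zero zero big big add zero north add zero zero add zero zero

S => K zero   [S -> K zero]
K zero => S add zero zero   [K -> S add zero]
S add zero zero => big X S add zero zero   [S -> big X S]
big X S add zero zero => big big S add zero zero   [X -> big]
big big S add zero zero => big big K zero add zero zero   [S -> K zero]
big big K zero add zero zero => big big S add zero zero add zero zero   [K -> S add zero]
big big S add zero zero add zero zero => big big big X S add zero zero add zero zero   [S -> big X S]
big big big X S add zero zero add zero zero => big big big S big big S add zero zero add zero zero   [X -> S big big]
big big big S big big S add zero zero add zero zero => big big big K zero big big S add zero zero add zero zero   [S -> K zero]
big big big K zero big big S add zero zero add zero zero => big big big S add zero zero big big S add zero zero add zero zero   [K -> S add zero]
big big big S add zero zero big big S add zero zero add zero zero => big big big add zero north add zero zero big big S add zero zero add zero zero   [S -> add zero north]
big big big add zero north add zero zero big big S add zero zero add zero zero => big big big add zero north add zero zero big big add zero north add zero zero add zero zero   [S -> add zero north]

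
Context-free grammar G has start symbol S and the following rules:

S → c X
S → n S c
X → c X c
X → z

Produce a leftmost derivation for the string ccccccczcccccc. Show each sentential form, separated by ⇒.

S ⇒ cX ⇒ ccXc ⇒ cccXcc ⇒ ccccXccc ⇒ cccccXcccc ⇒ ccccccXccccc ⇒ cccccccXcccccc ⇒ ccccccczcccccc

S ⇒ cX   [S → c X]
cX ⇒ ccXc   [X → c X c]
ccXc ⇒ cccXcc   [X → c X c]
cccXcc ⇒ ccccXccc   [X → c X c]
ccccXccc ⇒ cccccXcccc   [X → c X c]
cccccXcccc ⇒ ccccccXccccc   [X → c X c]
ccccccXccccc ⇒ cccccccXcccccc   [X → c X c]
cccccccXcccccc ⇒ ccccccczcccccc   [X → z]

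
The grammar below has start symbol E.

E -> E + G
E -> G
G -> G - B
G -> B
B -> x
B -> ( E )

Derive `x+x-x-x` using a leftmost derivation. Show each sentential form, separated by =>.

E => E+G   [E -> E + G]
E+G => G+G   [E -> G]
G+G => B+G   [G -> B]
B+G => x+G   [B -> x]
x+G => x+G-B   [G -> G - B]
x+G-B => x+G-B-B   [G -> G - B]
x+G-B-B => x+B-B-B   [G -> B]
x+B-B-B => x+x-B-B   [B -> x]
x+x-B-B => x+x-x-B   [B -> x]
x+x-x-B => x+x-x-x   [B -> x]

E => E+G => G+G => B+G => x+G => x+G-B => x+G-B-B => x+B-B-B => x+x-B-B => x+x-x-B => x+x-x-x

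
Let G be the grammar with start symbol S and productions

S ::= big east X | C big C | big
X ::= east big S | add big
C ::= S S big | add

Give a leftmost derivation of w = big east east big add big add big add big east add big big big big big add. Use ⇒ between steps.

S ⇒ C big C   [S ::= C big C]
C big C ⇒ S S big big C   [C ::= S S big]
S S big big C ⇒ big east X S big big C   [S ::= big east X]
big east X S big big C ⇒ big east east big S S big big C   [X ::= east big S]
big east east big S S big big C ⇒ big east east big C big C S big big C   [S ::= C big C]
big east east big C big C S big big C ⇒ big east east big add big C S big big C   [C ::= add]
big east east big add big C S big big C ⇒ big east east big add big S S big S big big C   [C ::= S S big]
big east east big add big S S big S big big C ⇒ big east east big add big C big C S big S big big C   [S ::= C big C]
big east east big add big C big C S big S big big C ⇒ big east east big add big add big C S big S big big C   [C ::= add]
big east east big add big add big C S big S big big C ⇒ big east east big add big add big add S big S big big C   [C ::= add]
big east east big add big add big add S big S big big C ⇒ big east east big add big add big add big east X big S big big C   [S ::= big east X]
big east east big add big add big add big east X big S big big C ⇒ big east east big add big add big add big east add big big S big big C   [X ::= add big]
big east east big add big add big add big east add big big S big big C ⇒ big east east big add big add big add big east add big big big big big C   [S ::= big]
big east east big add big add big add big east add big big big big big C ⇒ big east east big add big add big add big east add big big big big big add   [C ::= add]

S ⇒ C big C ⇒ S S big big C ⇒ big east X S big big C ⇒ big east east big S S big big C ⇒ big east east big C big C S big big C ⇒ big east east big add big C S big big C ⇒ big east east big add big S S big S big big C ⇒ big east east big add big C big C S big S big big C ⇒ big east east big add big add big C S big S big big C ⇒ big east east big add big add big add S big S big big C ⇒ big east east big add big add big add big east X big S big big C ⇒ big east east big add big add big add big east add big big S big big C ⇒ big east east big add big add big add big east add big big big big big C ⇒ big east east big add big add big add big east add big big big big big add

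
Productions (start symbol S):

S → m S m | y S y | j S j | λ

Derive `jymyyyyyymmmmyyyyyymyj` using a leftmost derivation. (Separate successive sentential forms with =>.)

S=>jSj=>jySyj=>jymSmyj=>jymySymyj=>jymyySyymyj=>jymyyySyyymyj=>jymyyyySyyyymyj=>jymyyyyySyyyyymyj=>jymyyyyyySyyyyyymyj=>jymyyyyyymSmyyyyyymyj=>jymyyyyyymmSmmyyyyyymyj=>jymyyyyyymmmmyyyyyymyj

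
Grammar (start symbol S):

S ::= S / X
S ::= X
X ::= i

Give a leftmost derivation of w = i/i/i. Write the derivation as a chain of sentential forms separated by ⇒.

S ⇒ S/X ⇒ S/X/X ⇒ X/X/X ⇒ i/X/X ⇒ i/i/X ⇒ i/i/i

S ⇒ S/X   [S ::= S / X]
S/X ⇒ S/X/X   [S ::= S / X]
S/X/X ⇒ X/X/X   [S ::= X]
X/X/X ⇒ i/X/X   [X ::= i]
i/X/X ⇒ i/i/X   [X ::= i]
i/i/X ⇒ i/i/i   [X ::= i]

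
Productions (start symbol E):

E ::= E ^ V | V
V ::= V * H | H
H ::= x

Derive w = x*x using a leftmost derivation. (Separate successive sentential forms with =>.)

E => V   [E ::= V]
V => V*H   [V ::= V * H]
V*H => H*H   [V ::= H]
H*H => x*H   [H ::= x]
x*H => x*x   [H ::= x]

E => V => V*H => H*H => x*H => x*x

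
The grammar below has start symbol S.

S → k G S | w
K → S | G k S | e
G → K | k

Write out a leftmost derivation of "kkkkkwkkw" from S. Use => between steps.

S => kGS => kKS => kGkSS => kkkSS => kkkkGSS => kkkkkSS => kkkkkwS => kkkkkwkGS => kkkkkwkkS => kkkkkwkkw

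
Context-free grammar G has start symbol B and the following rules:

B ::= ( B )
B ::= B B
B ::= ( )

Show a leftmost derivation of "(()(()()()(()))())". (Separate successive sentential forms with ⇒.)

B ⇒ (B)   [B ::= ( B )]
(B) ⇒ (BB)   [B ::= B B]
(BB) ⇒ (BBB)   [B ::= B B]
(BBB) ⇒ (()BB)   [B ::= ( )]
(()BB) ⇒ (()(B)B)   [B ::= ( B )]
(()(B)B) ⇒ (()(BB)B)   [B ::= B B]
(()(BB)B) ⇒ (()(BBB)B)   [B ::= B B]
(()(BBB)B) ⇒ (()(()BB)B)   [B ::= ( )]
(()(()BB)B) ⇒ (()(()BBB)B)   [B ::= B B]
(()(()BBB)B) ⇒ (()(()()BB)B)   [B ::= ( )]
(()(()()BB)B) ⇒ (()(()()()B)B)   [B ::= ( )]
(()(()()()B)B) ⇒ (()(()()()(B))B)   [B ::= ( B )]
(()(()()()(B))B) ⇒ (()(()()()(()))B)   [B ::= ( )]
(()(()()()(()))B) ⇒ (()(()()()(()))())   [B ::= ( )]

B ⇒ (B) ⇒ (BB) ⇒ (BBB) ⇒ (()BB) ⇒ (()(B)B) ⇒ (()(BB)B) ⇒ (()(BBB)B) ⇒ (()(()BB)B) ⇒ (()(()BBB)B) ⇒ (()(()()BB)B) ⇒ (()(()()()B)B) ⇒ (()(()()()(B))B) ⇒ (()(()()()(()))B) ⇒ (()(()()()(()))())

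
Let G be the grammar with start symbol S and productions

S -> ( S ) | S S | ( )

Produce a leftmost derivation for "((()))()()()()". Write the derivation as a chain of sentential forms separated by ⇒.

S⇒SS⇒SSS⇒SSSS⇒SSSSS⇒(S)SSSS⇒((S))SSSS⇒((()))SSSS⇒((()))()SSS⇒((()))()()SS⇒((()))()()()S⇒((()))()()()()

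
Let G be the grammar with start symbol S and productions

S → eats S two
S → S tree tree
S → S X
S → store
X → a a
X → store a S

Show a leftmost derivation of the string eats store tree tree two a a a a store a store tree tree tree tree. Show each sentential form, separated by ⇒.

S ⇒ S tree tree ⇒ S tree tree tree tree ⇒ S X tree tree tree tree ⇒ S X X tree tree tree tree ⇒ S X X X tree tree tree tree ⇒ eats S two X X X tree tree tree tree ⇒ eats S tree tree two X X X tree tree tree tree ⇒ eats store tree tree two X X X tree tree tree tree ⇒ eats store tree tree two a a X X tree tree tree tree ⇒ eats store tree tree two a a a a X tree tree tree tree ⇒ eats store tree tree two a a a a store a S tree tree tree tree ⇒ eats store tree tree two a a a a store a store tree tree tree tree

S ⇒ S tree tree   [S → S tree tree]
S tree tree ⇒ S tree tree tree tree   [S → S tree tree]
S tree tree tree tree ⇒ S X tree tree tree tree   [S → S X]
S X tree tree tree tree ⇒ S X X tree tree tree tree   [S → S X]
S X X tree tree tree tree ⇒ S X X X tree tree tree tree   [S → S X]
S X X X tree tree tree tree ⇒ eats S two X X X tree tree tree tree   [S → eats S two]
eats S two X X X tree tree tree tree ⇒ eats S tree tree two X X X tree tree tree tree   [S → S tree tree]
eats S tree tree two X X X tree tree tree tree ⇒ eats store tree tree two X X X tree tree tree tree   [S → store]
eats store tree tree two X X X tree tree tree tree ⇒ eats store tree tree two a a X X tree tree tree tree   [X → a a]
eats store tree tree two a a X X tree tree tree tree ⇒ eats store tree tree two a a a a X tree tree tree tree   [X → a a]
eats store tree tree two a a a a X tree tree tree tree ⇒ eats store tree tree two a a a a store a S tree tree tree tree   [X → store a S]
eats store tree tree two a a a a store a S tree tree tree tree ⇒ eats store tree tree two a a a a store a store tree tree tree tree   [S → store]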